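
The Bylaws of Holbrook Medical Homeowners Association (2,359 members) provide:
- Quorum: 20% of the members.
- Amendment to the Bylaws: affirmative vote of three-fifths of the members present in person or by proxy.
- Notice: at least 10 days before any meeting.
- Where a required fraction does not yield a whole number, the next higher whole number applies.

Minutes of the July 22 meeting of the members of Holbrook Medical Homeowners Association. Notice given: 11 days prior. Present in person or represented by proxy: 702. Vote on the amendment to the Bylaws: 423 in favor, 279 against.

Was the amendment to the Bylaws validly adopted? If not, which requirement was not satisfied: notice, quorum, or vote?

Valid — all requirements satisfied.

Notice: 11 days given; 10 required. Satisfied.
Quorum: 20% of 2,359 = 471.80, rounded up to 472; 702 present. Satisfied.
Vote: requires three-fifths of those present (702); 3/5 of 702 = 421.20, rounded up to 422, so 422 needed; 423 in favor. Satisfied.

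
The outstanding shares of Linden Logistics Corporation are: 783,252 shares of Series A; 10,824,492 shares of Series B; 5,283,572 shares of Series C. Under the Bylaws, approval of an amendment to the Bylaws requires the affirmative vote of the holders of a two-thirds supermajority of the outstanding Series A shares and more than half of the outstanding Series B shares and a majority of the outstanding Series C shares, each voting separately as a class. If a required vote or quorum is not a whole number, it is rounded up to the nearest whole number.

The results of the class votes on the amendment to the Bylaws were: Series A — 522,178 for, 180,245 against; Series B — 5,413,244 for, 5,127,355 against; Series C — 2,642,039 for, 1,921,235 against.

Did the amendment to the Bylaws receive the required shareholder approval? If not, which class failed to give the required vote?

Series A: 2/3 of 783252 = 522168; 522,168 required, 522,178 in favor — approved.
Series B: a majority of 10824492 is 5412247; 5,412,247 required, 5,413,244 in favor — approved.
Series C: a majority of 5283572 is 2641787; 2,641,787 required, 2,642,039 in favor — approved.

Approved — every class gave the required vote.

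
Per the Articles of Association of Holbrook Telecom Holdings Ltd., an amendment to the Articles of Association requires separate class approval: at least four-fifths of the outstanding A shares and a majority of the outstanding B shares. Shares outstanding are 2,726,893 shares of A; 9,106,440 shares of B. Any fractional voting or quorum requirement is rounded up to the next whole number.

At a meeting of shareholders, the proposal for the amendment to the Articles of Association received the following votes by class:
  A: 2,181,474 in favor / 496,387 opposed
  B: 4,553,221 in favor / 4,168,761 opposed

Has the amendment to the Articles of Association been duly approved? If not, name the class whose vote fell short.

Not approved — the A shares did not give the required vote.

A: 4/5 of 2726893 = 2181514.40, rounded up to 2181515; 2,181,515 required, 2,181,474 in favor — not approved.
B: a majority of 9106440 is 4553221; 4,553,221 required, 4,553,221 in favor — approved.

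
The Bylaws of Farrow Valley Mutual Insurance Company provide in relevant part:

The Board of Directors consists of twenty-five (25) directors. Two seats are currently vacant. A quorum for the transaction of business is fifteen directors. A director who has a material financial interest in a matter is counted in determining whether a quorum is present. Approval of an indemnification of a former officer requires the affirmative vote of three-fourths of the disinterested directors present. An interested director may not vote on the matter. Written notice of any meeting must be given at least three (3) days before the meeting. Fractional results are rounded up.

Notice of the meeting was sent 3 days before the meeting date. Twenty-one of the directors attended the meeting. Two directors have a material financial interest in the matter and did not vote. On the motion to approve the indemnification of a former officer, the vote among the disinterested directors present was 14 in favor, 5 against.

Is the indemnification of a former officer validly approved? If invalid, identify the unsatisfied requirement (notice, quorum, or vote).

Invalid — vote requirement not satisfied.

Notice: 3 days given; 3 required (3 ≥ 3). Satisfied.
Quorum: 21 present (interested directors count toward quorum); quorum is 15. Satisfied.
Vote: the indemnification of a former officer requires three-fourths of the disinterested directors present (21 − 2 = 19). 3/4 of 19 = 14.25, rounded up to 15, so 15 affirmative votes are needed; 14 voted in favor. Not satisfied.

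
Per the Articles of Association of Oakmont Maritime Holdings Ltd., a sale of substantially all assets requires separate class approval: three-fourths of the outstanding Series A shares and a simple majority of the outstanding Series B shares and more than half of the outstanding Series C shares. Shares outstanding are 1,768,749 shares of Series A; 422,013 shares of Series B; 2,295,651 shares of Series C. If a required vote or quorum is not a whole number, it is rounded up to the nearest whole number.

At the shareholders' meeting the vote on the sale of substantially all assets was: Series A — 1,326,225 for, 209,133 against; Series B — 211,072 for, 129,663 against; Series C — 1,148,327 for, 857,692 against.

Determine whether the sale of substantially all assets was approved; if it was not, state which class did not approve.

Not approved — the Series A shares did not give the required vote.

Series A: 3/4 of 1768749 = 1326561.75, rounded up to 1326562; 1,326,562 required, 1,326,225 in favor — not approved.
Series B: a majority of 422013 is 211007; 211,007 required, 211,072 in favor — approved.
Series C: a majority of 2295651 is 1147826; 1,147,826 required, 1,148,327 in favor — approved.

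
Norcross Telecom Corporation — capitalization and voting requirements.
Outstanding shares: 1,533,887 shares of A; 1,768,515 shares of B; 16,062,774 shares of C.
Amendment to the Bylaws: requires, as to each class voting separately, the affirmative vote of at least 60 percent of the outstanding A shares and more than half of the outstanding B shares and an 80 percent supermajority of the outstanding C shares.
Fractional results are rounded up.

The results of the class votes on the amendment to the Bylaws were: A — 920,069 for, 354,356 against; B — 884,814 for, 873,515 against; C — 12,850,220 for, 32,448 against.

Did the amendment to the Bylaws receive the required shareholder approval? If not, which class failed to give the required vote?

Not approved — the A shares did not give the required vote.

A: 3/5 of 1533887 = 920332.20, rounded up to 920333; 920,333 required, 920,069 in favor — not approved.
B: a majority of 1768515 is 884258; 884,258 required, 884,814 in favor — approved.
C: 4/5 of 16062774 = 12850219.20, rounded up to 12850220; 12,850,220 required, 12,850,220 in favor — approved.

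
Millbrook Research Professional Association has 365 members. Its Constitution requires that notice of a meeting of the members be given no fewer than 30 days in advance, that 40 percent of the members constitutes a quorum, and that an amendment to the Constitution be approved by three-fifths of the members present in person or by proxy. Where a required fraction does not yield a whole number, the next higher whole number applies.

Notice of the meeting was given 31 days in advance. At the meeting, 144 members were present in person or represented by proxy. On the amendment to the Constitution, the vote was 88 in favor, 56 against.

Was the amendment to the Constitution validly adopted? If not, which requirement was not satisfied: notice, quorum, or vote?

Invalid — quorum requirement not satisfied.

Notice: 31 days given; 30 required. Satisfied.
Quorum: 40% of 365 = 146; 144 present. Not satisfied.
Vote: requires three-fifths of those present (144); 3/5 of 144 = 86.40, rounded up to 87, so 87 needed; 88 in favor. Satisfied.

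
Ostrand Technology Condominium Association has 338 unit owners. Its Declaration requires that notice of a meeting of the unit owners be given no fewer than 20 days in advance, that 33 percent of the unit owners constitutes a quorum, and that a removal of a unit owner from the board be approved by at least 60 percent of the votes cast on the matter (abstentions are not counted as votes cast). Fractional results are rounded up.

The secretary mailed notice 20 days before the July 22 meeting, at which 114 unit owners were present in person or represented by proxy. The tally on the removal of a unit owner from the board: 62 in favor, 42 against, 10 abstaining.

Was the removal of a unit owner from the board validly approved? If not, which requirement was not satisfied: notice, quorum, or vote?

Notice: 20 days given; 20 required. Satisfied.
Quorum: 33% of 338 = 111.54, rounded up to 112; 114 present. Satisfied.
Vote: requires three-fifths of the votes cast (114 − 10 abstaining = 104); 3/5 of 104 = 62.40, rounded up to 63, so 63 needed; 62 in favor. Not satisfied.

Invalid — vote requirement not satisfied.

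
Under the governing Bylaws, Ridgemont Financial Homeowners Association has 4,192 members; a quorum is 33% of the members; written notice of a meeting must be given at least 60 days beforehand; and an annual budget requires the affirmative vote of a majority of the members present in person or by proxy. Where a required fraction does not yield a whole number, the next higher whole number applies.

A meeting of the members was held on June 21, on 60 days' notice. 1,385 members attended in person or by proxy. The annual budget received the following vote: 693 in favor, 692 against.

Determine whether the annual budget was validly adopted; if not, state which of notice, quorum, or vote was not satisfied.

Notice: 60 days given; 60 required. Satisfied.
Quorum: 33% of 4,192 = 1,383.36, rounded up to 1,384; 1,385 present. Satisfied.
Vote: requires a majority of those present (1,385); a majority of 1385 is 693, so 693 needed; 693 in favor. Satisfied.

Valid — all requirements satisfied.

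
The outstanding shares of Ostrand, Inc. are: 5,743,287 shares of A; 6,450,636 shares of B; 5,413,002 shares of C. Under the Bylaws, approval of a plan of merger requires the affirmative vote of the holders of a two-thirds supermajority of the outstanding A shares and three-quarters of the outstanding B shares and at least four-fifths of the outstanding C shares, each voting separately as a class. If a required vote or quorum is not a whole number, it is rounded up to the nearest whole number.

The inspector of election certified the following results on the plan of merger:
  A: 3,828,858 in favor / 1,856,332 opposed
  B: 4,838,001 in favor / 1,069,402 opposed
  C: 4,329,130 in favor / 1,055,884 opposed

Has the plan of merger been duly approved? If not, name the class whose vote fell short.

A: 2/3 of 5743287 = 3828858; 3,828,858 required, 3,828,858 in favor — approved.
B: 3/4 of 6450636 = 4837977; 4,837,977 required, 4,838,001 in favor — approved.
C: 4/5 of 5413002 = 4330401.60, rounded up to 4330402; 4,330,402 required, 4,329,130 in favor — not approved.

Not approved — the C shares did not give the required vote.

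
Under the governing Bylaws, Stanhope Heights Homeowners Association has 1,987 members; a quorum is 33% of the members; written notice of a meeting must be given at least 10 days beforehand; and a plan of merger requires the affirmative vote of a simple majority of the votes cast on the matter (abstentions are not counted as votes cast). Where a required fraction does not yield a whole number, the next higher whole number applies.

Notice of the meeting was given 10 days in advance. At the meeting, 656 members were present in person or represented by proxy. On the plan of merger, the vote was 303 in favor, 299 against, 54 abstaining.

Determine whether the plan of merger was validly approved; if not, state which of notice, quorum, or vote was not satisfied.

Valid — all requirements satisfied.

Notice: 10 days given; 10 required. Satisfied.
Quorum: 33% of 1,987 = 655.71, rounded up to 656; 656 present. Satisfied.
Vote: requires a majority of the votes cast (656 − 54 abstaining = 602); a majority of 602 is 302, so 302 needed; 303 in favor. Satisfied.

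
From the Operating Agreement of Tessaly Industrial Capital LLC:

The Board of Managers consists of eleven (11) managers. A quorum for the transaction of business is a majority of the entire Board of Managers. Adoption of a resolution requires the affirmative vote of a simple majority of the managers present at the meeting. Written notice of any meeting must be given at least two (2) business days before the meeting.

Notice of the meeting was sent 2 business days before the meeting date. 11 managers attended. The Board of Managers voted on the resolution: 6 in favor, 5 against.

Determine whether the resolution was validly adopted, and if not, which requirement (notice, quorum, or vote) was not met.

Valid — all requirements satisfied.

Notice: 2 business days given; 2 required (2 ≥ 2). Satisfied.
Quorum: 11 present; quorum is 6. Satisfied.
Vote: the resolution requires a majority of the managers present (11). A majority of 11 is 6, so 6 affirmative votes are needed; 6 voted in favor. Satisfied.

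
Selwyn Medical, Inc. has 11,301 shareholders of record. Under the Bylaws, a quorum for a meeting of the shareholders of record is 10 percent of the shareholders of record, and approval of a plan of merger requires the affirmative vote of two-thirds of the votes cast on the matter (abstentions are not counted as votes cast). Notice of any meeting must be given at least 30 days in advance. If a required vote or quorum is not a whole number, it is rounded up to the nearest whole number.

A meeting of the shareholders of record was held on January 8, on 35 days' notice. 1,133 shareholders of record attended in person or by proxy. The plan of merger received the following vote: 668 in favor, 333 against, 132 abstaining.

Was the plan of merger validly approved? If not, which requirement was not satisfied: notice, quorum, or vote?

Notice: 35 days given; 30 required. Satisfied.
Quorum: 10% of 11,301 = 1,130.10, rounded up to 1,131; 1,133 present. Satisfied.
Vote: requires two-thirds of the votes cast (1,133 − 132 abstaining = 1,001); 2/3 of 1001 = 667.33, rounded up to 668, so 668 needed; 668 in favor. Satisfied.

Valid — all requirements satisfied.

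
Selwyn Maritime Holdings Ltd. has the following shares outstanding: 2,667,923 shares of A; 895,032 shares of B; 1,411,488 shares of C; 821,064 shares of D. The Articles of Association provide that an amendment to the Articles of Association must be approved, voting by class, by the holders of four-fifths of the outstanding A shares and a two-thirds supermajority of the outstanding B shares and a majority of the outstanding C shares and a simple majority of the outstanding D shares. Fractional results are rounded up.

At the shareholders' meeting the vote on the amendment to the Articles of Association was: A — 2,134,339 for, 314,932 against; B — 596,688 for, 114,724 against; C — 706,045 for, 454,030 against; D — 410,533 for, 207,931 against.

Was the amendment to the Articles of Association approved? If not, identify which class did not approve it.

A: 4/5 of 2667923 = 2134338.40, rounded up to 2134339; 2,134,339 required, 2,134,339 in favor — approved.
B: 2/3 of 895032 = 596688; 596,688 required, 596,688 in favor — approved.
C: a majority of 1411488 is 705745; 705,745 required, 706,045 in favor — approved.
D: a majority of 821064 is 410533; 410,533 required, 410,533 in favor — approved.

Approved — every class gave the required vote.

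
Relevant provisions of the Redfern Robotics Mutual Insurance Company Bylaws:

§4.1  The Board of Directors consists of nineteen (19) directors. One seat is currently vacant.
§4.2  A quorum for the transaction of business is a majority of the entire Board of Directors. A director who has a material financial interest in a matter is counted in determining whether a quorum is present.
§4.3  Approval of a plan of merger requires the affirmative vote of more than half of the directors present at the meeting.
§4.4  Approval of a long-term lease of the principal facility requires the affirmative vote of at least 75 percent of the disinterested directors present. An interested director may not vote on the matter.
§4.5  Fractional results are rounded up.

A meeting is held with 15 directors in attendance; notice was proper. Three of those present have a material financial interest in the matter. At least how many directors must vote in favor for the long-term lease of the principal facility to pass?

The long-term lease of the principal facility requires three-fourths of the disinterested directors present (15 − 3 = 12).
3/4 of 12 = 9.

9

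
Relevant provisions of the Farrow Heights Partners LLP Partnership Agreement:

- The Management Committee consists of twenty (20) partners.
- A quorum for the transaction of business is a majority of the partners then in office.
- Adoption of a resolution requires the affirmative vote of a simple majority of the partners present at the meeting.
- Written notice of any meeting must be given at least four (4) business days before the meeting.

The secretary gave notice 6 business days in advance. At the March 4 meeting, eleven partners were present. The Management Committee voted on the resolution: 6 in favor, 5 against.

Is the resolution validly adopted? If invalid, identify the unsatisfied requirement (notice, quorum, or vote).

Notice: 6 business days given; 4 required (6 ≥ 4). Satisfied.
Quorum: 11 present; quorum is 11. Satisfied.
Vote: the resolution requires a majority of the partners present (11). A majority of 11 is 6, so 6 affirmative votes are needed; 6 voted in favor. Satisfied.

Valid — all requirements satisfied.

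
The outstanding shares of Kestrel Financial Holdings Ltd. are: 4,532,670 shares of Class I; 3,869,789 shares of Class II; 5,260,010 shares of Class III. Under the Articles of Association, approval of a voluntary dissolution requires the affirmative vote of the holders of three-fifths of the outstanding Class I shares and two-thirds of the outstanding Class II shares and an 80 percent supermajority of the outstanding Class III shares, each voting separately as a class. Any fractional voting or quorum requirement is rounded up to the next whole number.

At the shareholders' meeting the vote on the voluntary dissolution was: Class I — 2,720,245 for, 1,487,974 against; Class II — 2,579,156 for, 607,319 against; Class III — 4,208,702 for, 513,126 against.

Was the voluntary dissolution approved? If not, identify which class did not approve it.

Class I: 3/5 of 4532670 = 2719602; 2,719,602 required, 2,720,245 in favor — approved.
Class II: 2/3 of 3869789 = 2579859.33, rounded up to 2579860; 2,579,860 required, 2,579,156 in favor — not approved.
Class III: 4/5 of 5260010 = 4208008; 4,208,008 required, 4,208,702 in favor — approved.

Not approved — the Class II shares did not give the required vote.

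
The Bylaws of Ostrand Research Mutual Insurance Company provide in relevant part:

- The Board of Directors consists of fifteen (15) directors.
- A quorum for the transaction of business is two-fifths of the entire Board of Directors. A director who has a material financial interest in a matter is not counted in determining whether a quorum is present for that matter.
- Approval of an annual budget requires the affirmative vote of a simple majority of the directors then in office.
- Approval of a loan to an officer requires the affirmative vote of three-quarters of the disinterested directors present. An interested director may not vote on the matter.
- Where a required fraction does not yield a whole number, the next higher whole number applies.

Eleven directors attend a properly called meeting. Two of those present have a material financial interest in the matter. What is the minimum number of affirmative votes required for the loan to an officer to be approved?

7

The loan to an officer requires three-fourths of the disinterested directors present (11 − 2 = 9).
3/4 of 9 = 6.75, rounded up to 7.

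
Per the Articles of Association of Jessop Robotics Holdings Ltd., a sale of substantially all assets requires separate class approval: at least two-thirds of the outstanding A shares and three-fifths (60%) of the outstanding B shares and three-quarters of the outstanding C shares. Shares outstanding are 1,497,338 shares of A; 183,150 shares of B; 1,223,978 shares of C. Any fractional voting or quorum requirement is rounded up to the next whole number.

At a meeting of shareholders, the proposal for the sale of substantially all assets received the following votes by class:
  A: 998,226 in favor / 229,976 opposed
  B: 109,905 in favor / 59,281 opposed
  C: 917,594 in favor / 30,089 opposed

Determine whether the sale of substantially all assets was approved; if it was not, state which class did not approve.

A: 2/3 of 1497338 = 998225.33, rounded up to 998226; 998,226 required, 998,226 in favor — approved.
B: 3/5 of 183150 = 109890; 109,890 required, 109,905 in favor — approved.
C: 3/4 of 1223978 = 917983.50, rounded up to 917984; 917,984 required, 917,594 in favor — not approved.

Not approved — the C shares did not give the required vote.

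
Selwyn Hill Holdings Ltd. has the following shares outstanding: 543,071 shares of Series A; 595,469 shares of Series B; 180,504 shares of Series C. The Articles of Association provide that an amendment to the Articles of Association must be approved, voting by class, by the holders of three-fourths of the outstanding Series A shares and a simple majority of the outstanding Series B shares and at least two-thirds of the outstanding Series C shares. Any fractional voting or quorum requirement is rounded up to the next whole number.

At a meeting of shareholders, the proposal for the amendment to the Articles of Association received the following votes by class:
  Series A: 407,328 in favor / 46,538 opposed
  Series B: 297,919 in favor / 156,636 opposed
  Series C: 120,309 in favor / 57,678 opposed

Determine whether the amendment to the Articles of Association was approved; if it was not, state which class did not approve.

Series A: 3/4 of 543071 = 407303.25, rounded up to 407304; 407,304 required, 407,328 in favor — approved.
Series B: a majority of 595469 is 297735; 297,735 required, 297,919 in favor — approved.
Series C: 2/3 of 180504 = 120336; 120,336 required, 120,309 in favor — not approved.

Not approved — the Series C shares did not give the required vote.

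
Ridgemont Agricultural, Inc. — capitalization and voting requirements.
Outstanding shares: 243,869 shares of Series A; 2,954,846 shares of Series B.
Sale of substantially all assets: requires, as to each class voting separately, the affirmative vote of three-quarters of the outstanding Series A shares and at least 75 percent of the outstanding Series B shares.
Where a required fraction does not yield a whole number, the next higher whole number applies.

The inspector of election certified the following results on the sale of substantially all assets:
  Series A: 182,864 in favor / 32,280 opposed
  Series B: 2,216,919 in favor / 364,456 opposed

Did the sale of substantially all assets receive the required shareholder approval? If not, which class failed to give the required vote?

Not approved — the Series A shares did not give the required vote.

Series A: 3/4 of 243869 = 182901.75, rounded up to 182902; 182,902 required, 182,864 in favor — not approved.
Series B: 3/4 of 2954846 = 2216134.50, rounded up to 2216135; 2,216,135 required, 2,216,919 in favor — approved.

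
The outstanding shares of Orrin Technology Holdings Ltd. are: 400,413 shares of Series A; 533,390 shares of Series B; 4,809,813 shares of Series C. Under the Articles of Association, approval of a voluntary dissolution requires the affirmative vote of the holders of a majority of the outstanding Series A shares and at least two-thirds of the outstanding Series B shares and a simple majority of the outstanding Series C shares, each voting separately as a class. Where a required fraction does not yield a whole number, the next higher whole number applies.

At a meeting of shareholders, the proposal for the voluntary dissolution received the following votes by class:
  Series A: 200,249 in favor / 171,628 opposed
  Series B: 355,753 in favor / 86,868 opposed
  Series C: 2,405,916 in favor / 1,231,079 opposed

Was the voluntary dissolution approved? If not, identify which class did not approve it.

Series A: a majority of 400413 is 200207; 200,207 required, 200,249 in favor — approved.
Series B: 2/3 of 533390 = 355593.33, rounded up to 355594; 355,594 required, 355,753 in favor — approved.
Series C: a majority of 4809813 is 2404907; 2,404,907 required, 2,405,916 in favor — approved.

Approved — every class gave the required vote.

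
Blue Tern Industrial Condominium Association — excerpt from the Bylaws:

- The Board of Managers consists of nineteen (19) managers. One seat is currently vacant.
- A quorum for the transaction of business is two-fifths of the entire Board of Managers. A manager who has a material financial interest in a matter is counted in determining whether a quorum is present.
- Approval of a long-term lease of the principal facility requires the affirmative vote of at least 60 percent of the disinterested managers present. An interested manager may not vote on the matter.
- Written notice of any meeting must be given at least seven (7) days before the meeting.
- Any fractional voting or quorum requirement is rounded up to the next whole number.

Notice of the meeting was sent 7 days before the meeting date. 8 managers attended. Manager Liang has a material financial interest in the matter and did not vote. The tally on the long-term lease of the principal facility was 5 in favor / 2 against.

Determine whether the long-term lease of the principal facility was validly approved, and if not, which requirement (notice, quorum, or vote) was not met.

Notice: 7 days given; 7 required (7 ≥ 7). Satisfied.
Quorum: 8 present (interested managers count toward quorum); quorum is 8. Satisfied.
Vote: the long-term lease of the principal facility requires three-fifths of the disinterested managers present (8 − 1 = 7). 3/5 of 7 = 4.20, rounded up to 5, so 5 affirmative votes are needed; 5 voted in favor. Satisfied.

Valid — all requirements satisfied.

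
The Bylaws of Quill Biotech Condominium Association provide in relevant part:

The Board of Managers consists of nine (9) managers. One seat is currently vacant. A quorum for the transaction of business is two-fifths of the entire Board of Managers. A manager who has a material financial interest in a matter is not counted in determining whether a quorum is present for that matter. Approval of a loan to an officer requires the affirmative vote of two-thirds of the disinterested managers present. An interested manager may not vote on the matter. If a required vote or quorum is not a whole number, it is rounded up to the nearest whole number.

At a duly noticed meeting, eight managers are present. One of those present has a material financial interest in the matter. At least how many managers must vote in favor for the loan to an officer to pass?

The loan to an officer requires two-thirds of the disinterested managers present (8 − 1 = 7).
2/3 of 7 = 4.67, rounded up to 5.

5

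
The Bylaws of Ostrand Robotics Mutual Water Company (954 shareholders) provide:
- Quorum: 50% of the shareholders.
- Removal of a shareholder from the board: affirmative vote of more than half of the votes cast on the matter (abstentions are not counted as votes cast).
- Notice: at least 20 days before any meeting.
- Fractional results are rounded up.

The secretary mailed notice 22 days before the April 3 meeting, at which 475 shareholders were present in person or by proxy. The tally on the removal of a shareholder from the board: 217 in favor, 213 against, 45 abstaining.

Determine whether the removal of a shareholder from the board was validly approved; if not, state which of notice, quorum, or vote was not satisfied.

Notice: 22 days given; 20 required. Satisfied.
Quorum: 50% of 954 = 477; 475 present. Not satisfied.
Vote: requires a majority of the votes cast (475 − 45 abstaining = 430); a majority of 430 is 216, so 216 needed; 217 in favor. Satisfied.

Invalid — quorum requirement not satisfied.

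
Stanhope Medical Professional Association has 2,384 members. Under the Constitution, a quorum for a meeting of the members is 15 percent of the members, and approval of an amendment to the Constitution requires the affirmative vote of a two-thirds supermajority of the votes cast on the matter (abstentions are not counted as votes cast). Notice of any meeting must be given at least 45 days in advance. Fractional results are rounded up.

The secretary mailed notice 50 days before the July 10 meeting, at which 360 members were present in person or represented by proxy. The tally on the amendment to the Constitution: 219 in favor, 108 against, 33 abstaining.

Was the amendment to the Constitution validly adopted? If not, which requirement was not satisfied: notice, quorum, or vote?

Valid — all requirements satisfied.

Notice: 50 days given; 45 required. Satisfied.
Quorum: 15% of 2,384 = 357.60, rounded up to 358; 360 present. Satisfied.
Vote: requires two-thirds of the votes cast (360 − 33 abstaining = 327); 2/3 of 327 = 218, so 218 needed; 219 in favor. Satisfied.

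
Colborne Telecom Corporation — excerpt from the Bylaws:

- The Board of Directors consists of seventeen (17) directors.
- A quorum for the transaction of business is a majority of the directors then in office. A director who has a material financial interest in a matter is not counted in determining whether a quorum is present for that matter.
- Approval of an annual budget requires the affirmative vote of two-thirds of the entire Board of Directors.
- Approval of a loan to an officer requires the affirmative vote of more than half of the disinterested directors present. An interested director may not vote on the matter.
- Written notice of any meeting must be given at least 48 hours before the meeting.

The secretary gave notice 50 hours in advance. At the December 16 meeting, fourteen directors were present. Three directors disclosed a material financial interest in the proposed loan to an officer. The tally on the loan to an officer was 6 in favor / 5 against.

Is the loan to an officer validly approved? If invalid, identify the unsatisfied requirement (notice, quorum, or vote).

Valid — all requirements satisfied.

Notice: 50 hours given; 48 required (50 ≥ 48). Satisfied.
Quorum: 14 present, but the 3 interested directors do not count, leaving 11. Quorum is 9. Satisfied.
Vote: the loan to an officer requires a majority of the disinterested directors present (14 − 3 = 11). A majority of 11 is 6, so 6 affirmative votes are needed; 6 voted in favor. Satisfied.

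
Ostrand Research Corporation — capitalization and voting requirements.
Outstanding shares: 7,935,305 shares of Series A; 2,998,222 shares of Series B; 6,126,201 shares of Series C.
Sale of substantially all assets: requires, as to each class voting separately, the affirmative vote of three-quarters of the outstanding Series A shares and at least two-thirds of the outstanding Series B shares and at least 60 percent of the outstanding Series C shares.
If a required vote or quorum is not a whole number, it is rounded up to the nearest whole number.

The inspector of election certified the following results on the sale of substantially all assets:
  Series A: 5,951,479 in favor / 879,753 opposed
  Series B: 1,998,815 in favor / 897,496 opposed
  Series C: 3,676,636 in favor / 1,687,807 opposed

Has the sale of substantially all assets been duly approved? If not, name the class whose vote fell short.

Series A: 3/4 of 7935305 = 5951478.75, rounded up to 5951479; 5,951,479 required, 5,951,479 in favor — approved.
Series B: 2/3 of 2998222 = 1998814.67, rounded up to 1998815; 1,998,815 required, 1,998,815 in favor — approved.
Series C: 3/5 of 6126201 = 3675720.60, rounded up to 3675721; 3,675,721 required, 3,676,636 in favor — approved.

Approved — every class gave the required vote.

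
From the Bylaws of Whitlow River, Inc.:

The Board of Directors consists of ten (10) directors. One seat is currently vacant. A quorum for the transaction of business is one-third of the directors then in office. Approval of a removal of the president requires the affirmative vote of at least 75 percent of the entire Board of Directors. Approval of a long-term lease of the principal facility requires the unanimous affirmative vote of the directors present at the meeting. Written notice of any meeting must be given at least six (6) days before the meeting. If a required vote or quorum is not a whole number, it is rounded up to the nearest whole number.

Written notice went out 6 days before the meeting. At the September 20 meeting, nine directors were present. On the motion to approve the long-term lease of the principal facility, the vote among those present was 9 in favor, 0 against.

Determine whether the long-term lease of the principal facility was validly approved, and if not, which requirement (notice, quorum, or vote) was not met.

Valid — all requirements satisfied.

Notice: 6 days given; 6 required (6 ≥ 6). Satisfied.
Quorum: 9 present; quorum is 3. Satisfied.
Vote: the long-term lease of the principal facility requires the unanimous vote of the directors present (9). Unanimous means all 9, so 9 affirmative votes are needed; 9 voted in favor. Satisfied.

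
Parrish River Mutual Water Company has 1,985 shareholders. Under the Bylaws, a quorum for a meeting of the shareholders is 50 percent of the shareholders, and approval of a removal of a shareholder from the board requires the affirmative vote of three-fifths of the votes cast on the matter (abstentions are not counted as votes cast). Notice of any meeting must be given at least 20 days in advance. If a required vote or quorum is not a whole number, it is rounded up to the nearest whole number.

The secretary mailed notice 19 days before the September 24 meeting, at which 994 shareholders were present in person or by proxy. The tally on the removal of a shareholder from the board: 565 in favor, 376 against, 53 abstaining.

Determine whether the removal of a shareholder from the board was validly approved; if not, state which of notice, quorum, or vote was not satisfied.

Invalid — notice requirement not satisfied.

Notice: 19 days given; 20 required. Not satisfied.
Quorum: 50% of 1,985 = 992.50, rounded up to 993; 994 present. Satisfied.
Vote: requires three-fifths of the votes cast (994 − 53 abstaining = 941); 3/5 of 941 = 564.60, rounded up to 565, so 565 needed; 565 in favor. Satisfied.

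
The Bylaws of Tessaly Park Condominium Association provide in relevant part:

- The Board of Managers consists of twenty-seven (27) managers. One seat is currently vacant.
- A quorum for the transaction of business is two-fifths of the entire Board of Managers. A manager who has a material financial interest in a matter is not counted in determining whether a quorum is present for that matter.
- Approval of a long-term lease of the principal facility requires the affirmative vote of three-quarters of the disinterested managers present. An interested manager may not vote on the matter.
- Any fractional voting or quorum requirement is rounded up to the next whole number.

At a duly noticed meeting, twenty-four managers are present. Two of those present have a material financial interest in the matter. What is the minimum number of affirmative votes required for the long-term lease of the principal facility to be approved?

17

The long-term lease of the principal facility requires three-fourths of the disinterested managers present (24 − 2 = 22).
3/4 of 22 = 16.50, rounded up to 17.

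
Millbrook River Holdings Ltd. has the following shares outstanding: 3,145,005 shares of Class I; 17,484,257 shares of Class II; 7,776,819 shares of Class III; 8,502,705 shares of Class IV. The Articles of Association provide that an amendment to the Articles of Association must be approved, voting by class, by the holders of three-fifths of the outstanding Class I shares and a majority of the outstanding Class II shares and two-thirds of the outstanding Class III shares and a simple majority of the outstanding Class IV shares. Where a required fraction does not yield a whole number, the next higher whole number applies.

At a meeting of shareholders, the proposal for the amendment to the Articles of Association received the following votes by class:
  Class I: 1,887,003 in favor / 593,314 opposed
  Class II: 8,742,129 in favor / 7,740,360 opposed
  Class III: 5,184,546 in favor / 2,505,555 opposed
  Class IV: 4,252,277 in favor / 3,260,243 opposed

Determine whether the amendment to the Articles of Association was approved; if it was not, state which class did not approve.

Class I: 3/5 of 3145005 = 1887003; 1,887,003 required, 1,887,003 in favor — approved.
Class II: a majority of 17484257 is 8742129; 8,742,129 required, 8,742,129 in favor — approved.
Class III: 2/3 of 7776819 = 5184546; 5,184,546 required, 5,184,546 in favor — approved.
Class IV: a majority of 8502705 is 4251353; 4,251,353 required, 4,252,277 in favor — approved.

Approved — every class gave the required vote.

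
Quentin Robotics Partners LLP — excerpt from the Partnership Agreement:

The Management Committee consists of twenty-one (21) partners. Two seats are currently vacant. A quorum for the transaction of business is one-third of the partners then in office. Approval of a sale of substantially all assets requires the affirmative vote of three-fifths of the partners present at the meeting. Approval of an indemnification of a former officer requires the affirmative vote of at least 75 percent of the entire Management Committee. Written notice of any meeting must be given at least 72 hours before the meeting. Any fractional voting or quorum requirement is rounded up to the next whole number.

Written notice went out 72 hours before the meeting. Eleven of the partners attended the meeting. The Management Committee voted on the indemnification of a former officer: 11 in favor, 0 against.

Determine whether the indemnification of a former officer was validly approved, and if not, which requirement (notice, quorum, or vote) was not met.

Notice: 72 hours given; 72 required (72 ≥ 72). Satisfied.
Quorum: 11 present; quorum is 7. Satisfied.
Vote: the indemnification of a former officer requires three-fourths of the entire Management Committee (21). 3/4 of 21 = 15.75, rounded up to 16, so 16 affirmative votes are needed; 11 voted in favor. Not satisfied.

Invalid — vote requirement not satisfied.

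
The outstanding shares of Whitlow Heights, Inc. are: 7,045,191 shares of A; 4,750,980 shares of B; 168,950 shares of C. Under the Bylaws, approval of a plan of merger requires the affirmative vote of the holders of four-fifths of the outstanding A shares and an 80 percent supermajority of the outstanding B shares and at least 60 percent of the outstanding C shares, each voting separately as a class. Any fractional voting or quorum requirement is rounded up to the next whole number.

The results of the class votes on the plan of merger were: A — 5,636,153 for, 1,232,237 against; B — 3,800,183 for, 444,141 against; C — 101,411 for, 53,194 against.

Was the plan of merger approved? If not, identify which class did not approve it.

A: 4/5 of 7045191 = 5636152.80, rounded up to 5636153; 5,636,153 required, 5,636,153 in favor — approved.
B: 4/5 of 4750980 = 3800784; 3,800,784 required, 3,800,183 in favor — not approved.
C: 3/5 of 168950 = 101370; 101,370 required, 101,411 in favor — approved.

Not approved — the B shares did not give the required vote.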